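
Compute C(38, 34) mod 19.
0

Using Lucas' theorem:
Write n=38 and k=34 in base 19:
n in base 19: [2, 0]
k in base 19: [1, 15]
C(38,34) mod 19 = ∏ C(n_i, k_i) mod 19
Digit binomials (mod 19): C(2,1) = 2; C(0,15) = 0 (k_i > n_i)
Product: 2 × 0 = 0 ≡ 0 (mod 19)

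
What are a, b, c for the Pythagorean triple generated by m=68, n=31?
(3663, 4216, 5585)

Euclid's formula: a = m² - n², b = 2mn, c = m² + n²
m = 68, n = 31
a = 68² - 31² = 4624 - 961 = 3663
b = 2 × 68 × 31 = 4216
c = 68² + 31² = 4624 + 961 = 5585
Verification: 3663² + 4216² = 13417569 + 17774656 = 31192225 = 5585² ✓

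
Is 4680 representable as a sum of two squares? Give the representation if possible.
18² + 66² (a=18, b=66)

Factorization: 4680 = 2^3 × 3^2 × 5 × 13
By Fermat: n is sum of two squares iff every prime p ≡ 3 (mod 4) appears to even power.
All primes ≡ 3 (mod 4) appear to even power.
Search a = 0, 1, 2, … for 4680 - a² a perfect square: first hit at a = 18: 4680 - 324 = 4356 = 66².
4680 = 18² + 66² = 324 + 4356 ✓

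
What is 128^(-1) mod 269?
124

gcd(128, 269) = 1, so the inverse exists.
Extended Euclidean algorithm on (269, 128):
269 = 2 × 128 + 13  ⟹  13 = (1)·269 + (-2)·128
128 = 9 × 13 + 11  ⟹  11 = (-9)·269 + (19)·128
13 = 1 × 11 + 2  ⟹  2 = (10)·269 + (-21)·128
11 = 5 × 2 + 1  ⟹  1 = (-59)·269 + (124)·128
So (124)·128 ≡ 1 (mod 269), i.e. 128^(-1) ≡ 124 (mod 269).
Check: 128 × 124 = 15872 ≡ 1 (mod 269)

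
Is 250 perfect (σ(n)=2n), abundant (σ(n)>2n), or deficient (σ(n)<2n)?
deficient

Proper divisors of 250: sum = 1 + 2 + 5 + 10 + 25 + 50 + 125 = 218
Since 218 < 250, 250 is deficient.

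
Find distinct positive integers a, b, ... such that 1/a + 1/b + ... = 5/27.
1/6 + 1/54

Greedy algorithm:
5/27: ceiling(27/5) = 6, use 1/6
1/54: ceiling(54/1) = 54, use 1/54
Result: 5/27 = 1/6 + 1/54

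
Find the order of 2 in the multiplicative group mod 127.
7

127 is prime, so ord(2) divides φ(127) = 126.
Divisors of 126: 1, 2, 3, 6, 7, 9, 14, 18, 21, 42, 63, 126.
Repeated squaring: 2^1 ≡ 2, 2^2 ≡ 4, 2^4 ≡ 16, 2^8 ≡ 2, 2^16 ≡ 4, 2^32 ≡ 16, 2^64 ≡ 2 (mod 127).
Test 2^d mod 127 for each divisor d in increasing order:
2^1 ≡ 2
2^2 ≡ 4
2^3 = 2^2·2^1 ≡ 8
2^6 = 2^4·2^2 ≡ 64
2^7 = 2^4·2^2·2^1 ≡ 1  ← first divisor giving 1
The order is 7.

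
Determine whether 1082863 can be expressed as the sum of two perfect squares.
Not possible

Factorization: 1082863 = 23^3 × 89
By Fermat: n is sum of two squares iff every prime p ≡ 3 (mod 4) appears to even power.
Prime(s) ≡ 3 (mod 4) with odd exponent: [(23, 3)]
Therefore 1082863 cannot be expressed as a² + b².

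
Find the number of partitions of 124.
2841940500

p(n) counts ways to write n as a sum of positive integers (order ignored).
Euler's pentagonal recurrence: p(k) = p(k-1) + p(k-2) - p(k-5) - p(k-7) + p(k-12) + p(k-15) - ... (offsets j(3j∓1)/2, signs ++--, p(0)=1, p(<0)=0).
DP table for k = 0..123: p(0)=1, p(1)=1, p(2)=2, p(3)=3, p(4)=5, p(5)=7, p(6)=11, p(7)=15, p(8)=22, p(9)=30, p(10)=42, p(11)=56, p(12)=77, p(13)=101, p(14)=135, p(15)=176, p(16)=231, p(17)=297, p(18)=385, p(19)=490, p(20)=627, p(21)=792, p(22)=1002, p(23)=1255, p(24)=1575, p(25)=1958, p(26)=2436, p(27)=3010, p(28)=3718, p(29)=4565, p(30)=5604, p(31)=6842, p(32)=8349, p(33)=10143, p(34)=12310, p(35)=14883, p(36)=17977, p(37)=21637, p(38)=26015, p(39)=31185, p(40)=37338, p(41)=44583, p(42)=53174, p(43)=63261, p(44)=75175, p(45)=89134, p(46)=105558, p(47)=124754, p(48)=147273, p(49)=173525, p(50)=204226, p(51)=239943, p(52)=281589, p(53)=329931, p(54)=386155, p(55)=451276, p(56)=526823, p(57)=614154, p(58)=715220, p(59)=831820, p(60)=966467, p(61)=1121505, p(62)=1300156, p(63)=1505499, p(64)=1741630, p(65)=2012558, p(66)=2323520, p(67)=2679689, p(68)=3087735, p(69)=3554345, p(70)=4087968, p(71)=4697205, p(72)=5392783, p(73)=6185689, p(74)=7089500, p(75)=8118264, p(76)=9289091, p(77)=10619863, p(78)=12132164, p(79)=13848650, p(80)=15796476, p(81)=18004327, p(82)=20506255, p(83)=23338469, p(84)=26543660, p(85)=30167357, p(86)=34262962, p(87)=38887673, p(88)=44108109, p(89)=49995925, p(90)=56634173, p(91)=64112359, p(92)=72533807, p(93)=82010177, p(94)=92669720, p(95)=104651419, p(96)=118114304, p(97)=133230930, p(98)=150198136, p(99)=169229875, p(100)=190569292, p(101)=214481126, p(102)=241265379, p(103)=271248950, p(104)=304801365, p(105)=342325709, p(106)=384276336, p(107)=431149389, p(108)=483502844, p(109)=541946240, p(110)=607163746, p(111)=679903203, p(112)=761002156, p(113)=851376628, p(114)=952050665, p(115)=1064144451, p(116)=1188908248, p(117)=1327710076, p(118)=1482074143, p(119)=1653668665, p(120)=1844349560, p(121)=2056148051, p(122)=2291320912, p(123)=2552338241.
Final step: p(124) = p(123) + p(122) - p(119) - p(117) + p(112) + p(109) - p(102) - p(98) + p(89) + p(84) - p(73) - p(67) + p(54) + p(47) - p(32) - p(24) + p(7)
= 2552338241 + 2291320912 - 1653668665 - 1327710076 + 761002156 + 541946240 - 241265379 - 150198136 + 49995925 + 26543660 - 6185689 - 2679689 + 386155 + 124754 - 8349 - 1575 + 15
= 2841940500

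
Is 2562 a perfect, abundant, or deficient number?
abundant

Proper divisors of 2562: sum = 1 + 2 + 3 + 6 + 7 + 14 + 21 + 42 + 61 + 122 + 183 + 366 + 427 + 854 + 1281 = 3390
Since 3390 > 2562, 2562 is abundant.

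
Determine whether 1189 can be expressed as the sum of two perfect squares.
10² + 33² (a=10, b=33)

Factorization: 1189 = 29 × 41
By Fermat: n is sum of two squares iff every prime p ≡ 3 (mod 4) appears to even power.
All primes ≡ 3 (mod 4) appear to even power.
Search a = 0, 1, 2, … for 1189 - a² a perfect square: first hit at a = 10: 1189 - 100 = 1089 = 33².
1189 = 10² + 33² = 100 + 1089 ✓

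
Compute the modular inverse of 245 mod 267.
182

gcd(245, 267) = 1, so the inverse exists.
Extended Euclidean algorithm on (267, 245):
267 = 1 × 245 + 22  ⟹  22 = (1)·267 + (-1)·245
245 = 11 × 22 + 3  ⟹  3 = (-11)·267 + (12)·245
22 = 7 × 3 + 1  ⟹  1 = (78)·267 + (-85)·245
So (-85)·245 ≡ 1 (mod 267), i.e. 245^(-1) ≡ -85 ≡ 182 (mod 267).
Check: 245 × 182 = 44590 ≡ 1 (mod 267)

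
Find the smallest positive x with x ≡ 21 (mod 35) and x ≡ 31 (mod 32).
511

Using Chinese Remainder Theorem:
M = 35 × 32 = 1120
M1 = 32, M2 = 35
y1 = 32^(-1) mod 35 = 23
y2 = 35^(-1) mod 32 = 11
x = (21×32×23 + 31×35×11) mod 1120 = 511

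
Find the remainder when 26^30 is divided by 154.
78

Repeated squaring. Binary of 30 = 11110.
26^1 ≡ 26 (mod 154); 26^2 ≡ 60 (mod 154); 26^4 ≡ 58 (mod 154); 26^8 ≡ 130 (mod 154); 26^16 ≡ 114 (mod 154)
26^30 = 26^2 × 26^4 × 26^8 × 26^16 ≡ 78 (mod 154)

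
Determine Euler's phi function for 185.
144

185 = 5 × 37
φ(n) = n × ∏(1 - 1/p) for each prime p dividing n
φ(185) = 185 × (1 - 1/5) × (1 - 1/37) = 144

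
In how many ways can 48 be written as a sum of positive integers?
147273

p(n) counts ways to write n as a sum of positive integers (order ignored).
Euler's pentagonal recurrence: p(k) = p(k-1) + p(k-2) - p(k-5) - p(k-7) + p(k-12) + p(k-15) - ... (offsets j(3j∓1)/2, signs ++--, p(0)=1, p(<0)=0).
DP table for k = 0..47: p(0)=1, p(1)=1, p(2)=2, p(3)=3, p(4)=5, p(5)=7, p(6)=11, p(7)=15, p(8)=22, p(9)=30, p(10)=42, p(11)=56, p(12)=77, p(13)=101, p(14)=135, p(15)=176, p(16)=231, p(17)=297, p(18)=385, p(19)=490, p(20)=627, p(21)=792, p(22)=1002, p(23)=1255, p(24)=1575, p(25)=1958, p(26)=2436, p(27)=3010, p(28)=3718, p(29)=4565, p(30)=5604, p(31)=6842, p(32)=8349, p(33)=10143, p(34)=12310, p(35)=14883, p(36)=17977, p(37)=21637, p(38)=26015, p(39)=31185, p(40)=37338, p(41)=44583, p(42)=53174, p(43)=63261, p(44)=75175, p(45)=89134, p(46)=105558, p(47)=124754.
Final step: p(48) = p(47) + p(46) - p(43) - p(41) + p(36) + p(33) - p(26) - p(22) + p(13) + p(8)
= 124754 + 105558 - 63261 - 44583 + 17977 + 10143 - 2436 - 1002 + 101 + 22
= 147273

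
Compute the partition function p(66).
2323520

p(n) counts ways to write n as a sum of positive integers (order ignored).
Euler's pentagonal recurrence: p(k) = p(k-1) + p(k-2) - p(k-5) - p(k-7) + p(k-12) + p(k-15) - ... (offsets j(3j∓1)/2, signs ++--, p(0)=1, p(<0)=0).
DP table for k = 0..65: p(0)=1, p(1)=1, p(2)=2, p(3)=3, p(4)=5, p(5)=7, p(6)=11, p(7)=15, p(8)=22, p(9)=30, p(10)=42, p(11)=56, p(12)=77, p(13)=101, p(14)=135, p(15)=176, p(16)=231, p(17)=297, p(18)=385, p(19)=490, p(20)=627, p(21)=792, p(22)=1002, p(23)=1255, p(24)=1575, p(25)=1958, p(26)=2436, p(27)=3010, p(28)=3718, p(29)=4565, p(30)=5604, p(31)=6842, p(32)=8349, p(33)=10143, p(34)=12310, p(35)=14883, p(36)=17977, p(37)=21637, p(38)=26015, p(39)=31185, p(40)=37338, p(41)=44583, p(42)=53174, p(43)=63261, p(44)=75175, p(45)=89134, p(46)=105558, p(47)=124754, p(48)=147273, p(49)=173525, p(50)=204226, p(51)=239943, p(52)=281589, p(53)=329931, p(54)=386155, p(55)=451276, p(56)=526823, p(57)=614154, p(58)=715220, p(59)=831820, p(60)=966467, p(61)=1121505, p(62)=1300156, p(63)=1505499, p(64)=1741630, p(65)=2012558.
Final step: p(66) = p(65) + p(64) - p(61) - p(59) + p(54) + p(51) - p(44) - p(40) + p(31) + p(26) - p(15) - p(9)
= 2012558 + 1741630 - 1121505 - 831820 + 386155 + 239943 - 75175 - 37338 + 6842 + 2436 - 176 - 30
= 2323520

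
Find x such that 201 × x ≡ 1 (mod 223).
152

gcd(201, 223) = 1, so the inverse exists.
Extended Euclidean algorithm on (223, 201):
223 = 1 × 201 + 22  ⟹  22 = (1)·223 + (-1)·201
201 = 9 × 22 + 3  ⟹  3 = (-9)·223 + (10)·201
22 = 7 × 3 + 1  ⟹  1 = (64)·223 + (-71)·201
So (-71)·201 ≡ 1 (mod 223), i.e. 201^(-1) ≡ -71 ≡ 152 (mod 223).
Check: 201 × 152 = 30552 ≡ 1 (mod 223)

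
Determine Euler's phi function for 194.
96

194 = 2 × 97
φ(n) = n × ∏(1 - 1/p) for each prime p dividing n
φ(194) = 194 × (1 - 1/2) × (1 - 1/97) = 96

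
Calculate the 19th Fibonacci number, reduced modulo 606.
545

Matrix identity: Q^n = [[F_(n+1), F_n], [F_n, F_(n-1)]] with Q = [[1,1],[1,0]].
n = 19 = 10011₂. Square-and-multiply, entries mod 606:
Q^1 = [[1,1],[1,0]]
Q^2 = (Q^1)² = [[2,1],[1,1]]
Q^4 = (Q^2)² = [[5,3],[3,2]]
Q^9 = (Q^4)²·Q = [[55,34],[34,21]]
Q^19 = (Q^9)²·Q = [[99,545],[545,160]]
F_19 mod 606 = Q^19[0][1] = 545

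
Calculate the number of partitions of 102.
241265379

p(n) counts ways to write n as a sum of positive integers (order ignored).
Euler's pentagonal recurrence: p(k) = p(k-1) + p(k-2) - p(k-5) - p(k-7) + p(k-12) + p(k-15) - ... (offsets j(3j∓1)/2, signs ++--, p(0)=1, p(<0)=0).
DP table for k = 0..101: p(0)=1, p(1)=1, p(2)=2, p(3)=3, p(4)=5, p(5)=7, p(6)=11, p(7)=15, p(8)=22, p(9)=30, p(10)=42, p(11)=56, p(12)=77, p(13)=101, p(14)=135, p(15)=176, p(16)=231, p(17)=297, p(18)=385, p(19)=490, p(20)=627, p(21)=792, p(22)=1002, p(23)=1255, p(24)=1575, p(25)=1958, p(26)=2436, p(27)=3010, p(28)=3718, p(29)=4565, p(30)=5604, p(31)=6842, p(32)=8349, p(33)=10143, p(34)=12310, p(35)=14883, p(36)=17977, p(37)=21637, p(38)=26015, p(39)=31185, p(40)=37338, p(41)=44583, p(42)=53174, p(43)=63261, p(44)=75175, p(45)=89134, p(46)=105558, p(47)=124754, p(48)=147273, p(49)=173525, p(50)=204226, p(51)=239943, p(52)=281589, p(53)=329931, p(54)=386155, p(55)=451276, p(56)=526823, p(57)=614154, p(58)=715220, p(59)=831820, p(60)=966467, p(61)=1121505, p(62)=1300156, p(63)=1505499, p(64)=1741630, p(65)=2012558, p(66)=2323520, p(67)=2679689, p(68)=3087735, p(69)=3554345, p(70)=4087968, p(71)=4697205, p(72)=5392783, p(73)=6185689, p(74)=7089500, p(75)=8118264, p(76)=9289091, p(77)=10619863, p(78)=12132164, p(79)=13848650, p(80)=15796476, p(81)=18004327, p(82)=20506255, p(83)=23338469, p(84)=26543660, p(85)=30167357, p(86)=34262962, p(87)=38887673, p(88)=44108109, p(89)=49995925, p(90)=56634173, p(91)=64112359, p(92)=72533807, p(93)=82010177, p(94)=92669720, p(95)=104651419, p(96)=118114304, p(97)=133230930, p(98)=150198136, p(99)=169229875, p(100)=190569292, p(101)=214481126.
Final step: p(102) = p(101) + p(100) - p(97) - p(95) + p(90) + p(87) - p(80) - p(76) + p(67) + p(62) - p(51) - p(45) + p(32) + p(25) - p(10) - p(2)
= 214481126 + 190569292 - 133230930 - 104651419 + 56634173 + 38887673 - 15796476 - 9289091 + 2679689 + 1300156 - 239943 - 89134 + 8349 + 1958 - 42 - 2
= 241265379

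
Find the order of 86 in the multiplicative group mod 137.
136

137 is prime, so ord(86) divides φ(137) = 136.
Divisors of 136: 1, 2, 4, 8, 17, 34, 68, 136.
Repeated squaring: 86^1 ≡ 86, 86^2 ≡ 135, 86^4 ≡ 4, 86^8 ≡ 16, 86^16 ≡ 119, 86^32 ≡ 50, 86^64 ≡ 34, 86^128 ≡ 60 (mod 137).
Test 86^d mod 137 for each divisor d in increasing order:
86^1 ≡ 86
86^2 ≡ 135
86^4 ≡ 4
86^8 ≡ 16
86^17 = 86^16·86^1 ≡ 96
86^34 = 86^32·86^2 ≡ 37
86^68 = 86^64·86^4 ≡ 136
86^136 = 86^128·86^8 ≡ 1  ← first divisor giving 1
The order is 136.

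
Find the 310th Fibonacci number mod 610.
55

Matrix identity: Q^n = [[F_(n+1), F_n], [F_n, F_(n-1)]] with Q = [[1,1],[1,0]].
n = 310 = 100110110₂. Square-and-multiply, entries mod 610:
Q^1 = [[1,1],[1,0]]
Q^2 = (Q^1)² = [[2,1],[1,1]]
Q^4 = (Q^2)² = [[5,3],[3,2]]
Q^9 = (Q^4)²·Q = [[55,34],[34,21]]
Q^19 = (Q^9)²·Q = [[55,521],[521,144]]
Q^38 = (Q^19)² = [[576,589],[589,597]]
Q^77 = (Q^38)²·Q = [[144,377],[377,377]]
Q^155 = (Q^77)²·Q = [[602,605],[605,607]]
Q^310 = (Q^155)² = [[89,55],[55,34]]
F_310 mod 610 = Q^310[0][1] = 55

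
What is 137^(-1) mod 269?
108

gcd(137, 269) = 1, so the inverse exists.
Extended Euclidean algorithm on (269, 137):
269 = 1 × 137 + 132  ⟹  132 = (1)·269 + (-1)·137
137 = 1 × 132 + 5  ⟹  5 = (-1)·269 + (2)·137
132 = 26 × 5 + 2  ⟹  2 = (27)·269 + (-53)·137
5 = 2 × 2 + 1  ⟹  1 = (-55)·269 + (108)·137
So (108)·137 ≡ 1 (mod 269), i.e. 137^(-1) ≡ 108 (mod 269).
Check: 137 × 108 = 14796 ≡ 1 (mod 269)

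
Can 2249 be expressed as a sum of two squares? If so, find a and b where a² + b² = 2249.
20² + 43² (a=20, b=43)

Factorization: 2249 = 13 × 173
By Fermat: n is sum of two squares iff every prime p ≡ 3 (mod 4) appears to even power.
All primes ≡ 3 (mod 4) appear to even power.
Search a = 0, 1, 2, … for 2249 - a² a perfect square: first hit at a = 20: 2249 - 400 = 1849 = 43².
2249 = 20² + 43² = 400 + 1849 ✓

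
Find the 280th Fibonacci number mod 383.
343

Matrix identity: Q^n = [[F_(n+1), F_n], [F_n, F_(n-1)]] with Q = [[1,1],[1,0]].
n = 280 = 100011000₂. Square-and-multiply, entries mod 383:
Q^1 = [[1,1],[1,0]]
Q^2 = (Q^1)² = [[2,1],[1,1]]
Q^4 = (Q^2)² = [[5,3],[3,2]]
Q^8 = (Q^4)² = [[34,21],[21,13]]
Q^17 = (Q^8)²·Q = [[286,65],[65,221]]
Q^35 = (Q^17)²·Q = [[246,229],[229,17]]
Q^70 = (Q^35)² = [[355,96],[96,259]]
Q^140 = (Q^70)² = [[42,345],[345,80]]
Q^280 = (Q^140)² = [[144,343],[343,184]]
F_280 mod 383 = Q^280[0][1] = 343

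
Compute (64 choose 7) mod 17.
16

Using Lucas' theorem:
Write n=64 and k=7 in base 17:
n in base 17: [3, 13]
k in base 17: [0, 7]
C(64,7) mod 17 = ∏ C(n_i, k_i) mod 17
Digit binomials (mod 17): C(3,0) = 1; C(13,7) = 1716 ≡ 16
Product: 1 × 16 = 16 ≡ 16 (mod 17)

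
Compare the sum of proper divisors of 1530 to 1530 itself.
abundant

Proper divisors of 1530: sum = 1 + 2 + 3 + 5 + 6 + 9 + 10 + 15 + ... + 255 + 306 + 510 + 765 (23 divisors) = 2682
Since 2682 > 1530, 1530 is abundant.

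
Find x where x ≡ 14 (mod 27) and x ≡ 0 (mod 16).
176

Using Chinese Remainder Theorem:
M = 27 × 16 = 432
M1 = 16, M2 = 27
y1 = 16^(-1) mod 27 = 22
y2 = 27^(-1) mod 16 = 3
x = (14×16×22 + 0×27×3) mod 432 = 176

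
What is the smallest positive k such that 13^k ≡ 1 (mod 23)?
11

23 is prime, so ord(13) divides φ(23) = 22.
Divisors of 22: 1, 2, 11, 22.
Repeated squaring: 13^1 ≡ 13, 13^2 ≡ 8, 13^4 ≡ 18, 13^8 ≡ 2, 13^16 ≡ 4 (mod 23).
Test 13^d mod 23 for each divisor d in increasing order:
13^1 ≡ 13
13^2 ≡ 8
13^11 = 13^8·13^2·13^1 ≡ 1  ← first divisor giving 1
The order is 11.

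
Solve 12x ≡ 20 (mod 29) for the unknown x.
x ≡ 21 (mod 29)

gcd(12, 29) = 1, which divides 20, so solutions exist.
Find 12^(-1) mod 29 by the extended Euclidean algorithm:
29 = 2 × 12 + 5  ⟹  5 = (1)·29 + (-2)·12
12 = 2 × 5 + 2  ⟹  2 = (-2)·29 + (5)·12
5 = 2 × 2 + 1  ⟹  1 = (5)·29 + (-12)·12
So (-12)·12 ≡ 1 (mod 29), i.e. 12^(-1) ≡ -12 ≡ 17 (mod 29).
x ≡ 17 × 20 = 340 ≡ 21 (mod 29).
Check: 12 × 21 = 252 ≡ 20 (mod 29).
Unique solution: x ≡ 21 (mod 29)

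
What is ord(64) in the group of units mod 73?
3

73 is prime, so ord(64) divides φ(73) = 72.
Divisors of 72: 1, 2, 3, 4, 6, 8, 9, 12, 18, 24, 36, 72.
Repeated squaring: 64^1 ≡ 64, 64^2 ≡ 8, 64^4 ≡ 64, 64^8 ≡ 8, 64^16 ≡ 64, 64^32 ≡ 8, 64^64 ≡ 64 (mod 73).
Test 64^d mod 73 for each divisor d in increasing order:
64^1 ≡ 64
64^2 ≡ 8
64^3 = 64^2·64^1 ≡ 1  ← first divisor giving 1
The order is 3.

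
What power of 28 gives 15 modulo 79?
33

Baby-step giant-step with step n = ⌈√79⌉ = 9.
Baby steps 28^j mod 79 (j:value) for j=0..8: 0:1, 1:28, 2:73, 3:69, 4:36, 5:60, 6:21, 7:35, 8:32.
Giant-step multiplier: 28^(-9) ≡ 28^(78-9) = 28^69 ≡ 41 (mod 79).
Giant steps γ_i = 15·41^i mod 79: γ_0=15, γ_1=62, γ_2=14, γ_3=21 (in table at j=6).
x = i·n + j = 3·9 + 6 = 33.
Check: 28^33 ≡ 15 (mod 79).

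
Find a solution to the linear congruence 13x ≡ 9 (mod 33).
x ≡ 21 (mod 33)

gcd(13, 33) = 1, which divides 9, so solutions exist.
Find 13^(-1) mod 33 by the extended Euclidean algorithm:
33 = 2 × 13 + 7  ⟹  7 = (1)·33 + (-2)·13
13 = 1 × 7 + 6  ⟹  6 = (-1)·33 + (3)·13
7 = 1 × 6 + 1  ⟹  1 = (2)·33 + (-5)·13
So (-5)·13 ≡ 1 (mod 33), i.e. 13^(-1) ≡ -5 ≡ 28 (mod 33).
x ≡ 28 × 9 = 252 ≡ 21 (mod 33).
Check: 13 × 21 = 273 ≡ 9 (mod 33).
Unique solution: x ≡ 21 (mod 33)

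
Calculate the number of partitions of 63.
1505499

p(n) counts ways to write n as a sum of positive integers (order ignored).
Euler's pentagonal recurrence: p(k) = p(k-1) + p(k-2) - p(k-5) - p(k-7) + p(k-12) + p(k-15) - ... (offsets j(3j∓1)/2, signs ++--, p(0)=1, p(<0)=0).
DP table for k = 0..62: p(0)=1, p(1)=1, p(2)=2, p(3)=3, p(4)=5, p(5)=7, p(6)=11, p(7)=15, p(8)=22, p(9)=30, p(10)=42, p(11)=56, p(12)=77, p(13)=101, p(14)=135, p(15)=176, p(16)=231, p(17)=297, p(18)=385, p(19)=490, p(20)=627, p(21)=792, p(22)=1002, p(23)=1255, p(24)=1575, p(25)=1958, p(26)=2436, p(27)=3010, p(28)=3718, p(29)=4565, p(30)=5604, p(31)=6842, p(32)=8349, p(33)=10143, p(34)=12310, p(35)=14883, p(36)=17977, p(37)=21637, p(38)=26015, p(39)=31185, p(40)=37338, p(41)=44583, p(42)=53174, p(43)=63261, p(44)=75175, p(45)=89134, p(46)=105558, p(47)=124754, p(48)=147273, p(49)=173525, p(50)=204226, p(51)=239943, p(52)=281589, p(53)=329931, p(54)=386155, p(55)=451276, p(56)=526823, p(57)=614154, p(58)=715220, p(59)=831820, p(60)=966467, p(61)=1121505, p(62)=1300156.
Final step: p(63) = p(62) + p(61) - p(58) - p(56) + p(51) + p(48) - p(41) - p(37) + p(28) + p(23) - p(12) - p(6)
= 1300156 + 1121505 - 715220 - 526823 + 239943 + 147273 - 44583 - 21637 + 3718 + 1255 - 77 - 11
= 1505499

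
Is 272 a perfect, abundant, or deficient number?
abundant

Proper divisors of 272: sum = 1 + 2 + 4 + 8 + 16 + 17 + 34 + 68 + 136 = 286
Since 286 > 272, 272 is abundant.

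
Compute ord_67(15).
11

67 is prime, so ord(15) divides φ(67) = 66.
Divisors of 66: 1, 2, 3, 6, 11, 22, 33, 66.
Repeated squaring: 15^1 ≡ 15, 15^2 ≡ 24, 15^4 ≡ 40, 15^8 ≡ 59, 15^16 ≡ 64, 15^32 ≡ 9, 15^64 ≡ 14 (mod 67).
Test 15^d mod 67 for each divisor d in increasing order:
15^1 ≡ 15
15^2 ≡ 24
15^3 = 15^2·15^1 ≡ 25
15^6 = 15^4·15^2 ≡ 22
15^11 = 15^8·15^2·15^1 ≡ 1  ← first divisor giving 1
The order is 11.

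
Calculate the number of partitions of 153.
54770336324

p(n) counts ways to write n as a sum of positive integers (order ignored).
Euler's pentagonal recurrence: p(k) = p(k-1) + p(k-2) - p(k-5) - p(k-7) + p(k-12) + p(k-15) - ... (offsets j(3j∓1)/2, signs ++--, p(0)=1, p(<0)=0).
DP table for k = 0..152: p(0)=1, p(1)=1, p(2)=2, p(3)=3, p(4)=5, p(5)=7, p(6)=11, p(7)=15, p(8)=22, p(9)=30, p(10)=42, p(11)=56, p(12)=77, p(13)=101, p(14)=135, p(15)=176, p(16)=231, p(17)=297, p(18)=385, p(19)=490, p(20)=627, p(21)=792, p(22)=1002, p(23)=1255, p(24)=1575, p(25)=1958, p(26)=2436, p(27)=3010, p(28)=3718, p(29)=4565, p(30)=5604, p(31)=6842, p(32)=8349, p(33)=10143, p(34)=12310, p(35)=14883, p(36)=17977, p(37)=21637, p(38)=26015, p(39)=31185, p(40)=37338, p(41)=44583, p(42)=53174, p(43)=63261, p(44)=75175, p(45)=89134, p(46)=105558, p(47)=124754, p(48)=147273, p(49)=173525, p(50)=204226, p(51)=239943, p(52)=281589, p(53)=329931, p(54)=386155, p(55)=451276, p(56)=526823, p(57)=614154, p(58)=715220, p(59)=831820, p(60)=966467, p(61)=1121505, p(62)=1300156, p(63)=1505499, p(64)=1741630, p(65)=2012558, p(66)=2323520, p(67)=2679689, p(68)=3087735, p(69)=3554345, p(70)=4087968, p(71)=4697205, p(72)=5392783, p(73)=6185689, p(74)=7089500, p(75)=8118264, p(76)=9289091, p(77)=10619863, p(78)=12132164, p(79)=13848650, p(80)=15796476, p(81)=18004327, p(82)=20506255, p(83)=23338469, p(84)=26543660, p(85)=30167357, p(86)=34262962, p(87)=38887673, p(88)=44108109, p(89)=49995925, p(90)=56634173, p(91)=64112359, p(92)=72533807, p(93)=82010177, p(94)=92669720, p(95)=104651419, p(96)=118114304, p(97)=133230930, p(98)=150198136, p(99)=169229875, p(100)=190569292, p(101)=214481126, p(102)=241265379, p(103)=271248950, p(104)=304801365, p(105)=342325709, p(106)=384276336, p(107)=431149389, p(108)=483502844, p(109)=541946240, p(110)=607163746, p(111)=679903203, p(112)=761002156, p(113)=851376628, p(114)=952050665, p(115)=1064144451, p(116)=1188908248, p(117)=1327710076, p(118)=1482074143, p(119)=1653668665, p(120)=1844349560, p(121)=2056148051, p(122)=2291320912, p(123)=2552338241, p(124)=2841940500, p(125)=3163127352, p(126)=3519222692, p(127)=3913864295, p(128)=4351078600, p(129)=4835271870, p(130)=5371315400, p(131)=5964539504, p(132)=6620830889, p(133)=7346629512, p(134)=8149040695, p(135)=9035836076, p(136)=10015581680, p(137)=11097645016, p(138)=12292341831, p(139)=13610949895, p(140)=15065878135, p(141)=16670689208, p(142)=18440293320, p(143)=20390982757, p(144)=22540654445, p(145)=24908858009, p(146)=27517052599, p(147)=30388671978, p(148)=33549419497, p(149)=37027355200, p(150)=40853235313, p(151)=45060624582, p(152)=49686288421.
Final step: p(153) = p(152) + p(151) - p(148) - p(146) + p(141) + p(138) - p(131) - p(127) + p(118) + p(113) - p(102) - p(96) + p(83) + p(76) - p(61) - p(53) + p(36) + p(27) - p(8)
= 49686288421 + 45060624582 - 33549419497 - 27517052599 + 16670689208 + 12292341831 - 5964539504 - 3913864295 + 1482074143 + 851376628 - 241265379 - 118114304 + 23338469 + 9289091 - 1121505 - 329931 + 17977 + 3010 - 22
= 54770336324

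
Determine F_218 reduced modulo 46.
45

Matrix identity: Q^n = [[F_(n+1), F_n], [F_n, F_(n-1)]] with Q = [[1,1],[1,0]].
n = 218 = 11011010₂. Square-and-multiply, entries mod 46:
Q^1 = [[1,1],[1,0]]
Q^3 = (Q^1)²·Q = [[3,2],[2,1]]
Q^6 = (Q^3)² = [[13,8],[8,5]]
Q^13 = (Q^6)²·Q = [[9,3],[3,6]]
Q^27 = (Q^13)²·Q = [[43,44],[44,45]]
Q^54 = (Q^27)² = [[13,8],[8,5]]
Q^109 = (Q^54)²·Q = [[9,3],[3,6]]
Q^218 = (Q^109)² = [[44,45],[45,45]]
F_218 mod 46 = Q^218[0][1] = 45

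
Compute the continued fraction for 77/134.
[0; 1, 1, 2, 1, 5, 1, 2]

Euclidean algorithm steps:
77 = 0 × 134 + 77
134 = 1 × 77 + 57
77 = 1 × 57 + 20
57 = 2 × 20 + 17
20 = 1 × 17 + 3
17 = 5 × 3 + 2
3 = 1 × 2 + 1
2 = 2 × 1 + 0
Continued fraction: [0; 1, 1, 2, 1, 5, 1, 2]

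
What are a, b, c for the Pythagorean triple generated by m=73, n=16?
(5073, 2336, 5585)

Euclid's formula: a = m² - n², b = 2mn, c = m² + n²
m = 73, n = 16
a = 73² - 16² = 5329 - 256 = 5073
b = 2 × 73 × 16 = 2336
c = 73² + 16² = 5329 + 256 = 5585
Verification: 5073² + 2336² = 25735329 + 5456896 = 31192225 = 5585² ✓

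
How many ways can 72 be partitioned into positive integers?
5392783

p(n) counts ways to write n as a sum of positive integers (order ignored).
Euler's pentagonal recurrence: p(k) = p(k-1) + p(k-2) - p(k-5) - p(k-7) + p(k-12) + p(k-15) - ... (offsets j(3j∓1)/2, signs ++--, p(0)=1, p(<0)=0).
DP table for k = 0..71: p(0)=1, p(1)=1, p(2)=2, p(3)=3, p(4)=5, p(5)=7, p(6)=11, p(7)=15, p(8)=22, p(9)=30, p(10)=42, p(11)=56, p(12)=77, p(13)=101, p(14)=135, p(15)=176, p(16)=231, p(17)=297, p(18)=385, p(19)=490, p(20)=627, p(21)=792, p(22)=1002, p(23)=1255, p(24)=1575, p(25)=1958, p(26)=2436, p(27)=3010, p(28)=3718, p(29)=4565, p(30)=5604, p(31)=6842, p(32)=8349, p(33)=10143, p(34)=12310, p(35)=14883, p(36)=17977, p(37)=21637, p(38)=26015, p(39)=31185, p(40)=37338, p(41)=44583, p(42)=53174, p(43)=63261, p(44)=75175, p(45)=89134, p(46)=105558, p(47)=124754, p(48)=147273, p(49)=173525, p(50)=204226, p(51)=239943, p(52)=281589, p(53)=329931, p(54)=386155, p(55)=451276, p(56)=526823, p(57)=614154, p(58)=715220, p(59)=831820, p(60)=966467, p(61)=1121505, p(62)=1300156, p(63)=1505499, p(64)=1741630, p(65)=2012558, p(66)=2323520, p(67)=2679689, p(68)=3087735, p(69)=3554345, p(70)=4087968, p(71)=4697205.
Final step: p(72) = p(71) + p(70) - p(67) - p(65) + p(60) + p(57) - p(50) - p(46) + p(37) + p(32) - p(21) - p(15) + p(2)
= 4697205 + 4087968 - 2679689 - 2012558 + 966467 + 614154 - 204226 - 105558 + 21637 + 8349 - 792 - 176 + 2
= 5392783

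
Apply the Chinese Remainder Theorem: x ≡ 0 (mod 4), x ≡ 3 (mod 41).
44

Using Chinese Remainder Theorem:
M = 4 × 41 = 164
M1 = 41, M2 = 4
y1 = 41^(-1) mod 4 = 1
y2 = 4^(-1) mod 41 = 31
x = (0×41×1 + 3×4×31) mod 164 = 44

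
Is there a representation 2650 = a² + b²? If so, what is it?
7² + 51² (a=7, b=51)

Factorization: 2650 = 2 × 5^2 × 53
By Fermat: n is sum of two squares iff every prime p ≡ 3 (mod 4) appears to even power.
All primes ≡ 3 (mod 4) appear to even power.
Search a = 0, 1, 2, … for 2650 - a² a perfect square: first hit at a = 7: 2650 - 49 = 2601 = 51².
2650 = 7² + 51² = 49 + 2601 ✓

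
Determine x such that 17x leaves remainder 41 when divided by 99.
x ≡ 49 (mod 99)

gcd(17, 99) = 1, which divides 41, so solutions exist.
Find 17^(-1) mod 99 by the extended Euclidean algorithm:
99 = 5 × 17 + 14  ⟹  14 = (1)·99 + (-5)·17
17 = 1 × 14 + 3  ⟹  3 = (-1)·99 + (6)·17
14 = 4 × 3 + 2  ⟹  2 = (5)·99 + (-29)·17
3 = 1 × 2 + 1  ⟹  1 = (-6)·99 + (35)·17
So (35)·17 ≡ 1 (mod 99), i.e. 17^(-1) ≡ 35 (mod 99).
x ≡ 35 × 41 = 1435 ≡ 49 (mod 99).
Check: 17 × 49 = 833 ≡ 41 (mod 99).
Unique solution: x ≡ 49 (mod 99)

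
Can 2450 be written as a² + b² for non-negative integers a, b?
7² + 49² (a=7, b=49)

Factorization: 2450 = 2 × 5^2 × 7^2
By Fermat: n is sum of two squares iff every prime p ≡ 3 (mod 4) appears to even power.
All primes ≡ 3 (mod 4) appear to even power.
Search a = 0, 1, 2, … for 2450 - a² a perfect square: first hit at a = 7: 2450 - 49 = 2401 = 49².
2450 = 7² + 49² = 49 + 2401 ✓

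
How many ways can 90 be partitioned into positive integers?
56634173

p(n) counts ways to write n as a sum of positive integers (order ignored).
Euler's pentagonal recurrence: p(k) = p(k-1) + p(k-2) - p(k-5) - p(k-7) + p(k-12) + p(k-15) - ... (offsets j(3j∓1)/2, signs ++--, p(0)=1, p(<0)=0).
DP table for k = 0..89: p(0)=1, p(1)=1, p(2)=2, p(3)=3, p(4)=5, p(5)=7, p(6)=11, p(7)=15, p(8)=22, p(9)=30, p(10)=42, p(11)=56, p(12)=77, p(13)=101, p(14)=135, p(15)=176, p(16)=231, p(17)=297, p(18)=385, p(19)=490, p(20)=627, p(21)=792, p(22)=1002, p(23)=1255, p(24)=1575, p(25)=1958, p(26)=2436, p(27)=3010, p(28)=3718, p(29)=4565, p(30)=5604, p(31)=6842, p(32)=8349, p(33)=10143, p(34)=12310, p(35)=14883, p(36)=17977, p(37)=21637, p(38)=26015, p(39)=31185, p(40)=37338, p(41)=44583, p(42)=53174, p(43)=63261, p(44)=75175, p(45)=89134, p(46)=105558, p(47)=124754, p(48)=147273, p(49)=173525, p(50)=204226, p(51)=239943, p(52)=281589, p(53)=329931, p(54)=386155, p(55)=451276, p(56)=526823, p(57)=614154, p(58)=715220, p(59)=831820, p(60)=966467, p(61)=1121505, p(62)=1300156, p(63)=1505499, p(64)=1741630, p(65)=2012558, p(66)=2323520, p(67)=2679689, p(68)=3087735, p(69)=3554345, p(70)=4087968, p(71)=4697205, p(72)=5392783, p(73)=6185689, p(74)=7089500, p(75)=8118264, p(76)=9289091, p(77)=10619863, p(78)=12132164, p(79)=13848650, p(80)=15796476, p(81)=18004327, p(82)=20506255, p(83)=23338469, p(84)=26543660, p(85)=30167357, p(86)=34262962, p(87)=38887673, p(88)=44108109, p(89)=49995925.
Final step: p(90) = p(89) + p(88) - p(85) - p(83) + p(78) + p(75) - p(68) - p(64) + p(55) + p(50) - p(39) - p(33) + p(20) + p(13)
= 49995925 + 44108109 - 30167357 - 23338469 + 12132164 + 8118264 - 3087735 - 1741630 + 451276 + 204226 - 31185 - 10143 + 627 + 101
= 56634173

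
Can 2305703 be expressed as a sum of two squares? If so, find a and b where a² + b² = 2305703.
Not possible

Factorization: 2305703 = 29 × 43^3
By Fermat: n is sum of two squares iff every prime p ≡ 3 (mod 4) appears to even power.
Prime(s) ≡ 3 (mod 4) with odd exponent: [(43, 3)]
Therefore 2305703 cannot be expressed as a² + b².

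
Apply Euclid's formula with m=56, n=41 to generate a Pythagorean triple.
(1455, 4592, 4817)

Euclid's formula: a = m² - n², b = 2mn, c = m² + n²
m = 56, n = 41
a = 56² - 41² = 3136 - 1681 = 1455
b = 2 × 56 × 41 = 4592
c = 56² + 41² = 3136 + 1681 = 4817
Verification: 1455² + 4592² = 2117025 + 21086464 = 23203489 = 4817² ✓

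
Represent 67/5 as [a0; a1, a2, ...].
[13; 2, 2]

Euclidean algorithm steps:
67 = 13 × 5 + 2
5 = 2 × 2 + 1
2 = 2 × 1 + 0
Continued fraction: [13; 2, 2]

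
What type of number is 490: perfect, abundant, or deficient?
abundant

Proper divisors of 490: sum = 1 + 2 + 5 + 7 + 10 + 14 + 35 + 49 + 70 + 98 + 245 = 536
Since 536 > 490, 490 is abundant.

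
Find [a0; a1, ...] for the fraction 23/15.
[1; 1, 1, 7]

Euclidean algorithm steps:
23 = 1 × 15 + 8
15 = 1 × 8 + 7
8 = 1 × 7 + 1
7 = 7 × 1 + 0
Continued fraction: [1; 1, 1, 7]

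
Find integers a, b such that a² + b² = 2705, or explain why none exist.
1² + 52² (a=1, b=52)

Factorization: 2705 = 5 × 541
By Fermat: n is sum of two squares iff every prime p ≡ 3 (mod 4) appears to even power.
All primes ≡ 3 (mod 4) appear to even power.
Search a = 0, 1, 2, … for 2705 - a² a perfect square: first hit at a = 1: 2705 - 1 = 2704 = 52².
2705 = 1² + 52² = 1 + 2704 ✓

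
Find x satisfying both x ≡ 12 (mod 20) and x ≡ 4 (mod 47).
192

Using Chinese Remainder Theorem:
M = 20 × 47 = 940
M1 = 47, M2 = 20
y1 = 47^(-1) mod 20 = 3
y2 = 20^(-1) mod 47 = 40
x = (12×47×3 + 4×20×40) mod 940 = 192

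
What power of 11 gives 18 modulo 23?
16

Baby-step giant-step with step n = ⌈√23⌉ = 5.
Baby steps 11^j mod 23 (j:value) for j=0..4: 0:1, 1:11, 2:6, 3:20, 4:13.
Giant-step multiplier: 11^(-5) ≡ 11^(22-5) = 11^17 ≡ 14 (mod 23).
Giant steps γ_i = 18·14^i mod 23: γ_0=18, γ_1=22, γ_2=9, γ_3=11 (in table at j=1).
x = i·n + j = 3·5 + 1 = 16.
Check: 11^16 ≡ 18 (mod 23).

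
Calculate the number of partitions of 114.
952050665

p(n) counts ways to write n as a sum of positive integers (order ignored).
Euler's pentagonal recurrence: p(k) = p(k-1) + p(k-2) - p(k-5) - p(k-7) + p(k-12) + p(k-15) - ... (offsets j(3j∓1)/2, signs ++--, p(0)=1, p(<0)=0).
DP table for k = 0..113: p(0)=1, p(1)=1, p(2)=2, p(3)=3, p(4)=5, p(5)=7, p(6)=11, p(7)=15, p(8)=22, p(9)=30, p(10)=42, p(11)=56, p(12)=77, p(13)=101, p(14)=135, p(15)=176, p(16)=231, p(17)=297, p(18)=385, p(19)=490, p(20)=627, p(21)=792, p(22)=1002, p(23)=1255, p(24)=1575, p(25)=1958, p(26)=2436, p(27)=3010, p(28)=3718, p(29)=4565, p(30)=5604, p(31)=6842, p(32)=8349, p(33)=10143, p(34)=12310, p(35)=14883, p(36)=17977, p(37)=21637, p(38)=26015, p(39)=31185, p(40)=37338, p(41)=44583, p(42)=53174, p(43)=63261, p(44)=75175, p(45)=89134, p(46)=105558, p(47)=124754, p(48)=147273, p(49)=173525, p(50)=204226, p(51)=239943, p(52)=281589, p(53)=329931, p(54)=386155, p(55)=451276, p(56)=526823, p(57)=614154, p(58)=715220, p(59)=831820, p(60)=966467, p(61)=1121505, p(62)=1300156, p(63)=1505499, p(64)=1741630, p(65)=2012558, p(66)=2323520, p(67)=2679689, p(68)=3087735, p(69)=3554345, p(70)=4087968, p(71)=4697205, p(72)=5392783, p(73)=6185689, p(74)=7089500, p(75)=8118264, p(76)=9289091, p(77)=10619863, p(78)=12132164, p(79)=13848650, p(80)=15796476, p(81)=18004327, p(82)=20506255, p(83)=23338469, p(84)=26543660, p(85)=30167357, p(86)=34262962, p(87)=38887673, p(88)=44108109, p(89)=49995925, p(90)=56634173, p(91)=64112359, p(92)=72533807, p(93)=82010177, p(94)=92669720, p(95)=104651419, p(96)=118114304, p(97)=133230930, p(98)=150198136, p(99)=169229875, p(100)=190569292, p(101)=214481126, p(102)=241265379, p(103)=271248950, p(104)=304801365, p(105)=342325709, p(106)=384276336, p(107)=431149389, p(108)=483502844, p(109)=541946240, p(110)=607163746, p(111)=679903203, p(112)=761002156, p(113)=851376628.
Final step: p(114) = p(113) + p(112) - p(109) - p(107) + p(102) + p(99) - p(92) - p(88) + p(79) + p(74) - p(63) - p(57) + p(44) + p(37) - p(22) - p(14)
= 851376628 + 761002156 - 541946240 - 431149389 + 241265379 + 169229875 - 72533807 - 44108109 + 13848650 + 7089500 - 1505499 - 614154 + 75175 + 21637 - 1002 - 135
= 952050665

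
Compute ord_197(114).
7

197 is prime, so ord(114) divides φ(197) = 196.
Divisors of 196: 1, 2, 4, 7, 14, 28, 49, 98, 196.
Repeated squaring: 114^1 ≡ 114, 114^2 ≡ 191, 114^4 ≡ 36, 114^8 ≡ 114, 114^16 ≡ 191, 114^32 ≡ 36, 114^64 ≡ 114, 114^128 ≡ 191 (mod 197).
Test 114^d mod 197 for each divisor d in increasing order:
114^1 ≡ 114
114^2 ≡ 191
114^4 ≡ 36
114^7 = 114^4·114^2·114^1 ≡ 1  ← first divisor giving 1
The order is 7.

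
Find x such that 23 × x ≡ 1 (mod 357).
326

gcd(23, 357) = 1, so the inverse exists.
Extended Euclidean algorithm on (357, 23):
357 = 15 × 23 + 12  ⟹  12 = (1)·357 + (-15)·23
23 = 1 × 12 + 11  ⟹  11 = (-1)·357 + (16)·23
12 = 1 × 11 + 1  ⟹  1 = (2)·357 + (-31)·23
So (-31)·23 ≡ 1 (mod 357), i.e. 23^(-1) ≡ -31 ≡ 326 (mod 357).
Check: 23 × 326 = 7498 ≡ 1 (mod 357)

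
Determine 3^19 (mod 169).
133

Repeated squaring. Binary of 19 = 10011.
3^1 ≡ 3 (mod 169); 3^2 ≡ 9 (mod 169); 3^4 ≡ 81 (mod 169); 3^8 ≡ 139 (mod 169); 3^16 ≡ 55 (mod 169)
3^19 = 3^1 × 3^2 × 3^16 ≡ 133 (mod 169)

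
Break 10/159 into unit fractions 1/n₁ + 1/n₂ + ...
1/16 + 1/2544

Greedy algorithm:
10/159: ceiling(159/10) = 16, use 1/16
1/2544: ceiling(2544/1) = 2544, use 1/2544
Result: 10/159 = 1/16 + 1/2544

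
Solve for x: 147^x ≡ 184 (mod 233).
56

Baby-step giant-step with step n = ⌈√233⌉ = 16.
Baby steps 147^j mod 233 (j:value) for j=0..15: 0:1, 1:147, 2:173, 3:34, 4:105, 5:57, 6:224, 7:75, 8:74, 9:160, 10:220, 11:186, 12:81, 13:24, 14:33, 15:191.
Giant-step multiplier: 147^(-16) ≡ 147^(232-16) = 147^216 ≡ 2 (mod 233).
Giant steps γ_i = 184·2^i mod 233: γ_0=184, γ_1=135, γ_2=37, γ_3=74 (in table at j=8).
x = i·n + j = 3·16 + 8 = 56.
Check: 147^56 ≡ 184 (mod 233).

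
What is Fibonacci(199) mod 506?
243

Matrix identity: Q^n = [[F_(n+1), F_n], [F_n, F_(n-1)]] with Q = [[1,1],[1,0]].
n = 199 = 11000111₂. Square-and-multiply, entries mod 506:
Q^1 = [[1,1],[1,0]]
Q^3 = (Q^1)²·Q = [[3,2],[2,1]]
Q^6 = (Q^3)² = [[13,8],[8,5]]
Q^12 = (Q^6)² = [[233,144],[144,89]]
Q^24 = (Q^12)² = [[137,322],[322,321]]
Q^49 = (Q^24)²·Q = [[231,1],[1,230]]
Q^99 = (Q^49)²·Q = [[187,232],[232,461]]
Q^199 = (Q^99)²·Q = [[297,243],[243,54]]
F_199 mod 506 = Q^199[0][1] = 243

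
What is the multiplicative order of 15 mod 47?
46

47 is prime, so ord(15) divides φ(47) = 46.
Divisors of 46: 1, 2, 23, 46.
Repeated squaring: 15^1 ≡ 15, 15^2 ≡ 37, 15^4 ≡ 6, 15^8 ≡ 36, 15^16 ≡ 27, 15^32 ≡ 24 (mod 47).
Test 15^d mod 47 for each divisor d in increasing order:
15^1 ≡ 15
15^2 ≡ 37
15^23 = 15^16·15^4·15^2·15^1 ≡ 46
15^46 = 15^32·15^8·15^4·15^2 ≡ 1  ← first divisor giving 1
The order is 46.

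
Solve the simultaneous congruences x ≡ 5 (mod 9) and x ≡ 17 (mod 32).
113

Using Chinese Remainder Theorem:
M = 9 × 32 = 288
M1 = 32, M2 = 9
y1 = 32^(-1) mod 9 = 2
y2 = 9^(-1) mod 32 = 25
x = (5×32×2 + 17×9×25) mod 288 = 113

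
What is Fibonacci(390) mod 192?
8

Matrix identity: Q^n = [[F_(n+1), F_n], [F_n, F_(n-1)]] with Q = [[1,1],[1,0]].
n = 390 = 110000110₂. Square-and-multiply, entries mod 192:
Q^1 = [[1,1],[1,0]]
Q^3 = (Q^1)²·Q = [[3,2],[2,1]]
Q^6 = (Q^3)² = [[13,8],[8,5]]
Q^12 = (Q^6)² = [[41,144],[144,89]]
Q^24 = (Q^12)² = [[145,96],[96,49]]
Q^48 = (Q^24)² = [[97,0],[0,97]]
Q^97 = (Q^48)²·Q = [[1,1],[1,0]]
Q^195 = (Q^97)²·Q = [[3,2],[2,1]]
Q^390 = (Q^195)² = [[13,8],[8,5]]
F_390 mod 192 = Q^390[0][1] = 8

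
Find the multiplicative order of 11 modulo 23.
22

23 is prime, so ord(11) divides φ(23) = 22.
Divisors of 22: 1, 2, 11, 22.
Repeated squaring: 11^1 ≡ 11, 11^2 ≡ 6, 11^4 ≡ 13, 11^8 ≡ 8, 11^16 ≡ 18 (mod 23).
Test 11^d mod 23 for each divisor d in increasing order:
11^1 ≡ 11
11^2 ≡ 6
11^11 = 11^8·11^2·11^1 ≡ 22
11^22 = 11^16·11^4·11^2 ≡ 1  ← first divisor giving 1
The order is 22.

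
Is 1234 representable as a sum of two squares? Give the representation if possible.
3² + 35² (a=3, b=35)

Factorization: 1234 = 2 × 617
By Fermat: n is sum of two squares iff every prime p ≡ 3 (mod 4) appears to even power.
All primes ≡ 3 (mod 4) appear to even power.
Search a = 0, 1, 2, … for 1234 - a² a perfect square: first hit at a = 3: 1234 - 9 = 1225 = 35².
1234 = 3² + 35² = 9 + 1225 ✓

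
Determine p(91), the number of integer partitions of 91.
64112359

p(n) counts ways to write n as a sum of positive integers (order ignored).
Euler's pentagonal recurrence: p(k) = p(k-1) + p(k-2) - p(k-5) - p(k-7) + p(k-12) + p(k-15) - ... (offsets j(3j∓1)/2, signs ++--, p(0)=1, p(<0)=0).
DP table for k = 0..90: p(0)=1, p(1)=1, p(2)=2, p(3)=3, p(4)=5, p(5)=7, p(6)=11, p(7)=15, p(8)=22, p(9)=30, p(10)=42, p(11)=56, p(12)=77, p(13)=101, p(14)=135, p(15)=176, p(16)=231, p(17)=297, p(18)=385, p(19)=490, p(20)=627, p(21)=792, p(22)=1002, p(23)=1255, p(24)=1575, p(25)=1958, p(26)=2436, p(27)=3010, p(28)=3718, p(29)=4565, p(30)=5604, p(31)=6842, p(32)=8349, p(33)=10143, p(34)=12310, p(35)=14883, p(36)=17977, p(37)=21637, p(38)=26015, p(39)=31185, p(40)=37338, p(41)=44583, p(42)=53174, p(43)=63261, p(44)=75175, p(45)=89134, p(46)=105558, p(47)=124754, p(48)=147273, p(49)=173525, p(50)=204226, p(51)=239943, p(52)=281589, p(53)=329931, p(54)=386155, p(55)=451276, p(56)=526823, p(57)=614154, p(58)=715220, p(59)=831820, p(60)=966467, p(61)=1121505, p(62)=1300156, p(63)=1505499, p(64)=1741630, p(65)=2012558, p(66)=2323520, p(67)=2679689, p(68)=3087735, p(69)=3554345, p(70)=4087968, p(71)=4697205, p(72)=5392783, p(73)=6185689, p(74)=7089500, p(75)=8118264, p(76)=9289091, p(77)=10619863, p(78)=12132164, p(79)=13848650, p(80)=15796476, p(81)=18004327, p(82)=20506255, p(83)=23338469, p(84)=26543660, p(85)=30167357, p(86)=34262962, p(87)=38887673, p(88)=44108109, p(89)=49995925, p(90)=56634173.
Final step: p(91) = p(90) + p(89) - p(86) - p(84) + p(79) + p(76) - p(69) - p(65) + p(56) + p(51) - p(40) - p(34) + p(21) + p(14)
= 56634173 + 49995925 - 34262962 - 26543660 + 13848650 + 9289091 - 3554345 - 2012558 + 526823 + 239943 - 37338 - 12310 + 792 + 135
= 64112359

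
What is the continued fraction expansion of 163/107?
[1; 1, 1, 10, 5]

Euclidean algorithm steps:
163 = 1 × 107 + 56
107 = 1 × 56 + 51
56 = 1 × 51 + 5
51 = 10 × 5 + 1
5 = 5 × 1 + 0
Continued fraction: [1; 1, 1, 10, 5]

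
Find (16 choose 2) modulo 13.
3

Using Lucas' theorem:
Write n=16 and k=2 in base 13:
n in base 13: [1, 3]
k in base 13: [0, 2]
C(16,2) mod 13 = ∏ C(n_i, k_i) mod 13
Digit binomials (mod 13): C(1,0) = 1; C(3,2) = 3
Product: 1 × 3 = 3 ≡ 3 (mod 13)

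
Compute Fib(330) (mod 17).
8

Matrix identity: Q^n = [[F_(n+1), F_n], [F_n, F_(n-1)]] with Q = [[1,1],[1,0]].
n = 330 = 101001010₂. Square-and-multiply, entries mod 17:
Q^1 = [[1,1],[1,0]]
Q^2 = (Q^1)² = [[2,1],[1,1]]
Q^5 = (Q^2)²·Q = [[8,5],[5,3]]
Q^10 = (Q^5)² = [[4,4],[4,0]]
Q^20 = (Q^10)² = [[15,16],[16,16]]
Q^41 = (Q^20)²·Q = [[8,5],[5,3]]
Q^82 = (Q^41)² = [[4,4],[4,0]]
Q^165 = (Q^82)²·Q = [[14,15],[15,16]]
Q^330 = (Q^165)² = [[13,8],[8,5]]
F_330 mod 17 = Q^330[0][1] = 8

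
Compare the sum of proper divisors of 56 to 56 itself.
abundant

Proper divisors of 56: sum = 1 + 2 + 4 + 7 + 8 + 14 + 28 = 64
Since 64 > 56, 56 is abundant.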